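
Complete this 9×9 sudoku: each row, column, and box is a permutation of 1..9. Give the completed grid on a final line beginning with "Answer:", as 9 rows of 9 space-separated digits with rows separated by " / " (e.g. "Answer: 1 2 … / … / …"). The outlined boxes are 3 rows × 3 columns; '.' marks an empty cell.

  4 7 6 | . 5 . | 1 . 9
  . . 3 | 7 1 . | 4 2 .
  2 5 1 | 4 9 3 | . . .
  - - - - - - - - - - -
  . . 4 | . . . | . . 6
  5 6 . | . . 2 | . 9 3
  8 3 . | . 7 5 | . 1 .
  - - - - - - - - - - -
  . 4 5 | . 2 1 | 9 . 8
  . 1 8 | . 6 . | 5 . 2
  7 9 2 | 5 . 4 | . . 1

Step 1. [r7c8∈{3,6,7}] 7 has one home in row 7: r7c8. So r7c8=7.
Step 2. [r1c6∈{8}] r1c6 has the single candidate 8. So r1c6=8.
Step 3. [r4c7∈{2,7,8}] in row 4, 7 fits only at r4c7. So r4c7=7.
Step 4. [r5c7∈{8}] r5c7 has the single candidate 8. So r5c7=8.
Step 5. [r7c4∈{3}] only 3 remains possible at r7c4. So r7c4=3.
Step 6. [r4c6∈{9}] r4c6's peers cover all but 9 ⇒ r4c6=9.
Step 7. [r9c7∈{3,6}] r9c7 is the only open cell in col 7 admitting 3 ⇒ r9c7=3.
Step 8. [r4c4∈{1,8}] col 4 places 8 nowhere but r4c4. So r4c4=8.
Step 9. [r3c8∈{6,8}] row 3 places 8 nowhere but r3c8. So r3c8=8.
Step 10. [r8c6∈{7}] r8c6's peers cover all but 7. So r8c6=7.
Step 11. [r1c8∈{3}] nothing but 3 survives at r1c8 ⇒ r1c8=3.
Step 12. [r8c1∈{3}] r8c1 is down to just 3. So r8c1=3.
Step 13. [r5c5∈{4}] nothing but 4 survives at r5c5 ⇒ r5c5=4.
Step 14. [r1c4∈{2}] r1c4's peers cover all but 2 ⇒ r1c4=2.
Step 15. [r2c1∈{9}] r2c1 is down to just 9, so r2c1=9.
Step 16. [r5c3∈{7}] r5c3's peers cover all but 7. So r5c3=7.
Step 17. [r8c8∈{4}] r8c8 has the single candidate 4 ⇒ r8c8=4.
Step 18. [r5c4∈{1}] nothing but 1 survives at r5c4, so r5c4=1.
Step 19. [r6c9∈{4}] r6c9 is down to just 4. So r6c9=4.
Step 20. [r3c7∈{6}] r3c7's peers cover all but 6. So r3c7=6.
Step 21. [r9c5∈{8}] nothing but 8 survives at r9c5, so r9c5=8.
Step 22. [r7c1∈{6}] only 6 remains possible at r7c1 ⇒ r7c1=6.
Step 23. [r2c2∈{8}] r2c2 has the single candidate 8, so r2c2=8.
Step 24. [r6c3∈{9}] r6c3 has the single candidate 9. So r6c3=9.
Step 25. [r4c8∈{5}] nothing but 5 survives at r4c8. So r4c8=5.
Step 26. [r4c1∈{1}] r4c1 is down to just 1, so r4c1=1.
Step 27. [r2c6∈{6}] only 6 remains possible at r2c6. So r2c6=6.
Step 28. [r6c7∈{2}] only 2 remains possible at r6c7. So r6c7=2.
Step 29. [r4c5∈{3}] nothing but 3 survives at r4c5, so r4c5=3.
Step 30. [r6c4∈{6}] r6c4's peers cover all but 6 ⇒ r6c4=6.
Step 31. [r3c9∈{7}] r3c9's peers cover all but 7. So r3c9=7.
Step 32. [r4c2∈{2}] r4c2's peers cover all but 2 ⇒ r4c2=2.
Step 33. [r9c8∈{6}] r9c8 is down to just 6 ⇒ r9c8=6.
Step 34. [r8c4∈{9}] nothing but 9 survives at r8c4. So r8c4=9.
Step 35. [r2c9∈{5}] only 5 remains possible at r2c9 ⇒ r2c9=5.

Answer: 4 7 6 2 5 8 1 3 9 / 9 8 3 7 1 6 4 2 5 / 2 5 1 4 9 3 6 8 7 / 1 2 4 8 3 9 7 5 6 / 5 6 7 1 4 2 8 9 3 / 8 3 9 6 7 5 2 1 4 / 6 4 5 3 2 1 9 7 8 / 3 1 8 9 6 7 5 4 2 / 7 9 2 5 8 4 3 6 1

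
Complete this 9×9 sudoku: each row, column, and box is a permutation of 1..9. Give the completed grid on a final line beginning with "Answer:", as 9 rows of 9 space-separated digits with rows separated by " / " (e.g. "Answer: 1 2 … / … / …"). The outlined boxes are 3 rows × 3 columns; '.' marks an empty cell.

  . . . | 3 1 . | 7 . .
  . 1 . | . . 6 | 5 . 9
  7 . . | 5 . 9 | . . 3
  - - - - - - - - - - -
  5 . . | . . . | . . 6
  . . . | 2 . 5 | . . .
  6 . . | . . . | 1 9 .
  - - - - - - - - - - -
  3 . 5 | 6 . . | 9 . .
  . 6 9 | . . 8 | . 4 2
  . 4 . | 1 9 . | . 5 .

Step 1. [r8c4∈{7}] r8c4's peers cover all but 7 ⇒ r8c4=7.
Step 2. [r2c3∈{2,3,4,8}] across row 2, 3 lands solely at r2c3 ⇒ r2c3=3.
Step 3. [r2c5∈{2,4,7,8}] 7 has one home in row 2: r2c5, so r2c5=7.
Step 4. [r4c6∈{1,3,4,7}] across col 6, 1 lands solely at r4c6 ⇒ r4c6=1.
Step 5. [r6c6∈{3,4,7}] 7 has one home in col 6: r6c6 ⇒ r6c6=7.
Step 6. [r5c3∈{1,4,7,8}] col 3 places 1 nowhere but r5c3 ⇒ r5c3=1.
Step 7. [r3c8∈{1,2,6,8}] r3c8 is the only open cell in row 3 admitting 1, so r3c8=1.
Step 8. [r8c7∈{3}] r8c7's peers cover all but 3, so r8c7=3.
Step 9. [r1c8∈{2,6,8}] col 8 places 6 nowhere but r1c8, so r1c8=6.
Step 10. [r5c5∈{3,4,6,8}] 6 has one home in row 5: r5c5 ⇒ r5c5=6.
Step 11. [r1c2∈{2,5,8,9}] in row 1, 5 fits only at r1c2 ⇒ r1c2=5.
Step 12. [r1c1∈{2,4,8,9}] in row 1, 9 fits only at r1c1 ⇒ r1c1=9.
Step 13. [r5c2∈{3,7,8,9}] row 5 places 9 nowhere but r5c2, so r5c2=9.
Step 14. [r5c8∈{3,7,8}] 3 has one home in row 5: r5c8 ⇒ r5c8=3.
Step 15. [r5c9∈{4,7,8}] row 5 places 7 nowhere but r5c9 ⇒ r5c9=7.
Step 16. [r9c9∈{8}] r9c9 has the single candidate 8 ⇒ r9c9=8.
Step 17. [r1c3∈{2,4,8}] r1c3 is the only open cell in row 1 admitting 8 ⇒ r1c3=8.
Step 18. [r3c2∈{2}] only 2 remains possible at r3c2, so r3c2=2.
Step 19. [r5c1∈{4,8}] r5c1 is the only open cell in col 1 admitting 8. So r5c1=8.
Step 20. [r4c7∈{2,4,8}] 2 has one home in col 7: r4c7, so r4c7=2.
Step 21. [r9c3∈{2,7}] in row 9, 7 fits only at r9c3. So r9c3=7.
Step 22. [r4c3∈{4}] r4c3 has the single candidate 4. So r4c3=4.
Step 23. [r1c9∈{4}] only 4 remains possible at r1c9 ⇒ r1c9=4.
Step 24. [r3c5∈{4,8}] 4 has one home in row 3: r3c5, so r3c5=4.
Step 25. [r4c8∈{8}] nothing but 8 survives at r4c8 ⇒ r4c8=8.
Step 26. [r7c5∈{2}] r7c5's peers cover all but 2 ⇒ r7c5=2.
Step 27. [r6c5∈{3,8}] in col 5, 8 fits only at r6c5 ⇒ r6c5=8.
Step 28. [r4c5∈{3}] nothing but 3 survives at r4c5. So r4c5=3.
Step 29. [r2c8∈{2}] only 2 remains possible at r2c8 ⇒ r2c8=2.
Step 30. [r1c6∈{2}] r1c6 is down to just 2 ⇒ r1c6=2.
Step 31. [r2c1∈{4}] r2c1 has the single candidate 4. So r2c1=4.
Step 32. [r9c7∈{6}] r9c7 is down to just 6, so r9c7=6.
Step 33. [r6c3∈{2}] nothing but 2 survives at r6c3. So r6c3=2.
Step 34. [r6c2∈{3}] nothing but 3 survives at r6c2 ⇒ r6c2=3.
Step 35. [r3c7∈{8}] r3c7's peers cover all but 8 ⇒ r3c7=8.
Step 36. [r8c5∈{5}] r8c5's peers cover all but 5. So r8c5=5.
Step 37. [r6c9∈{5}] only 5 remains possible at r6c9, so r6c9=5.
Step 38. [r9c1∈{2}] nothing but 2 survives at r9c1, so r9c1=2.
Step 39. [r2c4∈{8}] nothing but 8 survives at r2c4, so r2c4=8.
Step 40. [r4c2∈{7}] nothing but 7 survives at r4c2. So r4c2=7.
Step 41. [r5c7∈{4}] r5c7 is down to just 4 ⇒ r5c7=4.
Step 42. [r8c1∈{1}] nothing but 1 survives at r8c1 ⇒ r8c1=1.
Step 43. [r7c6∈{4}] only 4 remains possible at r7c6, so r7c6=4.
Step 44. [r6c4∈{4}] r6c4 has the single candidate 4. So r6c4=4.
Step 45. [r7c9∈{1}] r7c9 has the single candidate 1, so r7c9=1.
Step 46. [r7c2∈{8}] r7c2 is down to just 8, so r7c2=8.
Step 47. [r3c3∈{6}] r3c3's peers cover all but 6. So r3c3=6.
Step 48. [r7c8∈{7}] nothing but 7 survives at r7c8. So r7c8=7.
Step 49. [r4c4∈{9}] r4c4 is down to just 9 ⇒ r4c4=9.
Step 50. [r9c6∈{3}] r9c6's peers cover all but 3 ⇒ r9c6=3.

Answer: 9 5 8 3 1 2 7 6 4 / 4 1 3 8 7 6 5 2 9 / 7 2 6 5 4 9 8 1 3 / 5 7 4 9 3 1 2 8 6 / 8 9 1 2 6 5 4 3 7 / 6 3 2 4 8 7 1 9 5 / 3 8 5 6 2 4 9 7 1 / 1 6 9 7 5 8 3 4 2 / 2 4 7 1 9 3 6 5 8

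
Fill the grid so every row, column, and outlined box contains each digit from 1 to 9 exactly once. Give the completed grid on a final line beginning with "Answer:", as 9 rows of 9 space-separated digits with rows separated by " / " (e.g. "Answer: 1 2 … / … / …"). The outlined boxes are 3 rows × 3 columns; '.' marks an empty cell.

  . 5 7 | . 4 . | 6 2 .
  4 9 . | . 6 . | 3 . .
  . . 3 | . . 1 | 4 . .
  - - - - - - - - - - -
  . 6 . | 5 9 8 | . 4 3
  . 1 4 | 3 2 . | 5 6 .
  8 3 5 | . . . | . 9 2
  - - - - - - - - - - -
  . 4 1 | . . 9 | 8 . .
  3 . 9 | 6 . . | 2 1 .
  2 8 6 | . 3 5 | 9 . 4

Step 1. [r7c5∈{7}] r7c5's peers cover all but 7, so r7c5=7.
Step 2. [r8c9∈{5,7}] r8c9 is the only open cell in row 8 admitting 5. So r8c9=5.
Step 3. [r5c6∈{7}] r5c6 is down to just 7 ⇒ r5c6=7.
Step 4. [r2c3∈{2,8}] in col 3, 8 fits only at r2c3. So r2c3=8.
Step 5. [r3c8∈{5,7,8}] in col 8, 8 fits only at r3c8, so r3c8=8.
Step 6. [r2c9∈{1,7}] across row 2, 1 lands solely at r2c9, so r2c9=1.
Step 7. [r3c9∈{7,9}] r3c9 is the only open cell in col 9 admitting 7, so r3c9=7.
Step 8. [r6c5∈{1}] r6c5 is down to just 1, so r6c5=1.
Step 9. [r2c6∈{2}] r2c6 is down to just 2. So r2c6=2.
Step 10. [r6c6∈{4,6}] across row 6, 6 lands solely at r6c6. So r6c6=6.
Step 11. [r1c9∈{9}] nothing but 9 survives at r1c9. So r1c9=9.
Step 12. [r6c7∈{7}] r6c7 has the single candidate 7, so r6c7=7.
Step 13. [r9c8∈{7}] only 7 remains possible at r9c8, so r9c8=7.
Step 14. [r3c4∈{9}] only 9 remains possible at r3c4, so r3c4=9.
Step 15. [r2c4∈{7}] r2c4's peers cover all but 7, so r2c4=7.
Step 16. [r3c1∈{6}] r3c1 has the single candidate 6. So r3c1=6.
Step 17. [r7c9∈{6}] r7c9 has the single candidate 6. So r7c9=6.
Step 18. [r4c7∈{1}] nothing but 1 survives at r4c7. So r4c7=1.
Step 19. [r8c5∈{8}] only 8 remains possible at r8c5, so r8c5=8.
Step 20. [r7c1∈{5}] r7c1 is down to just 5 ⇒ r7c1=5.
Step 21. [r8c2∈{7}] only 7 remains possible at r8c2 ⇒ r8c2=7.
Step 22. [r3c5∈{5}] r3c5's peers cover all but 5 ⇒ r3c5=5.
Step 23. [r7c8∈{3}] nothing but 3 survives at r7c8, so r7c8=3.
Step 24. [r5c1∈{9}] only 9 remains possible at r5c1, so r5c1=9.
Step 25. [r1c4∈{8}] r1c4 has the single candidate 8. So r1c4=8.
Step 26. [r9c4∈{1}] r9c4's peers cover all but 1 ⇒ r9c4=1.
Step 27. [r3c2∈{2}] r3c2's peers cover all but 2, so r3c2=2.
Step 28. [r8c6∈{4}] only 4 remains possible at r8c6 ⇒ r8c6=4.
Step 29. [r4c1∈{7}] r4c1's peers cover all but 7, so r4c1=7.
Step 30. [r1c6∈{3}] r1c6 is down to just 3, so r1c6=3.
Step 31. [r6c4∈{4}] r6c4 has the single candidate 4 ⇒ r6c4=4.
Step 32. [r1c1∈{1}] only 1 remains possible at r1c1. So r1c1=1.
Step 33. [r4c3∈{2}] r4c3 has the single candidate 2, so r4c3=2.
Step 34. [r2c8∈{5}] r2c8 is down to just 5 ⇒ r2c8=5.
Step 35. [r7c4∈{2}] r7c4 has the single candidate 2 ⇒ r7c4=2.
Step 36. [r5c9∈{8}] r5c9's peers cover all but 8, so r5c9=8.

Answer: 1 5 7 8 4 3 6 2 9 / 4 9 8 7 6 2 3 5 1 / 6 2 3 9 5 1 4 8 7 / 7 6 2 5 9 8 1 4 3 / 9 1 4 3 2 7 5 6 8 / 8 3 5 4 1 6 7 9 2 / 5 4 1 2 7 9 8 3 6 / 3 7 9 6 8 4 2 1 5 / 2 8 6 1 3 5 9 7 4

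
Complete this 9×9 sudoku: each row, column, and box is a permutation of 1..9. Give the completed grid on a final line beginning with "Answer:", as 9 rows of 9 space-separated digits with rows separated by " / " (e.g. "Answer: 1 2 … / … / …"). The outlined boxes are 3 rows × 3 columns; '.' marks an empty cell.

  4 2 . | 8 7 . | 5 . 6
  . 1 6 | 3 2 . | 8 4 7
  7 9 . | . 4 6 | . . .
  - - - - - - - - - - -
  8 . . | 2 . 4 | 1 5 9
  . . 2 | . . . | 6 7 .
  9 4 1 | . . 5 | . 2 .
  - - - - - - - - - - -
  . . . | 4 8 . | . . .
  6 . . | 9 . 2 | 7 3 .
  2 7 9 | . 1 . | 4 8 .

Step 1. [r7c1∈{1,3,5}] r7c1 is the only open cell in col 1 admitting 1. So r7c1=1.
Step 2. [r5c1∈{3,5}] in col 1, 3 fits only at r5c1 ⇒ r5c1=3.
Step 3. [r8c5∈{5}] r8c5 has the single candidate 5 ⇒ r8c5=5.
Step 4. [r1c8∈{1,9}] 9 has one home in box 3: r1c8, so r1c8=9.
Step 5. [r7c2∈{3,5}] across col 2, 3 lands solely at r7c2. So r7c2=3.
Step 6. [r5c6∈{1,8,9}] across col 6, 8 lands solely at r5c6. So r5c6=8.
Step 7. [r3c3∈{3,5,8}] row 3 places 8 nowhere but r3c3 ⇒ r3c3=8.
Step 8. [r6c7∈{3}] only 3 remains possible at r6c7, so r6c7=3.
Step 9. [r6c5∈{6}] r6c5 has the single candidate 6, so r6c5=6.
Step 10. [r3c7∈{2}] only 2 remains possible at r3c7, so r3c7=2.
Step 11. [r3c8∈{1}] r3c8 has the single candidate 1 ⇒ r3c8=1.
Step 12. [r7c9∈{2,5}] 2 has one home in row 7: r7c9 ⇒ r7c9=2.
Step 13. [r1c6∈{1}] r1c6 has the single candidate 1. So r1c6=1.
Step 14. [r5c4∈{1}] r5c4's peers cover all but 1, so r5c4=1.
Step 15. [r8c2∈{8}] only 8 remains possible at r8c2 ⇒ r8c2=8.
Step 16. [r7c7∈{9}] r7c7's peers cover all but 9 ⇒ r7c7=9.
Step 17. [r3c9∈{3}] only 3 remains possible at r3c9 ⇒ r3c9=3.
Step 18. [r2c6∈{9}] r2c6 has the single candidate 9 ⇒ r2c6=9.
Step 19. [r2c1∈{5}] r2c1 has the single candidate 5 ⇒ r2c1=5.
Step 20. [r4c5∈{3}] r4c5 is down to just 3 ⇒ r4c5=3.
Step 21. [r9c4∈{6}] only 6 remains possible at r9c4. So r9c4=6.
Step 22. [r9c6∈{3}] r9c6 is down to just 3, so r9c6=3.
Step 23. [r6c4∈{7}] only 7 remains possible at r6c4 ⇒ r6c4=7.
Step 24. [r7c8∈{6}] r7c8 is down to just 6. So r7c8=6.
Step 25. [r8c9∈{1}] r8c9 has the single candidate 1. So r8c9=1.
Step 26. [r4c2∈{6}] r4c2 is down to just 6. So r4c2=6.
Step 27. [r5c5∈{9}] r5c5's peers cover all but 9, so r5c5=9.
Step 28. [r4c3∈{7}] r4c3 has the single candidate 7, so r4c3=7.
Step 29. [r7c6∈{7}] only 7 remains possible at r7c6 ⇒ r7c6=7.
Step 30. [r5c2∈{5}] nothing but 5 survives at r5c2, so r5c2=5.
Step 31. [r3c4∈{5}] only 5 remains possible at r3c4. So r3c4=5.
Step 32. [r5c9∈{4}] r5c9 has the single candidate 4. So r5c9=4.
Step 33. [r9c9∈{5}] r9c9 is down to just 5 ⇒ r9c9=5.
Step 34. [r1c3∈{3}] nothing but 3 survives at r1c3 ⇒ r1c3=3.
Step 35. [r7c3∈{5}] r7c3 is down to just 5 ⇒ r7c3=5.
Step 36. [r6c9∈{8}] r6c9's peers cover all but 8 ⇒ r6c9=8.
Step 37. [r8c3∈{4}] r8c3 has the single candidate 4, so r8c3=4.

Answer: 4 2 3 8 7 1 5 9 6 / 5 1 6 3 2 9 8 4 7 / 7 9 8 5 4 6 2 1 3 / 8 6 7 2 3 4 1 5 9 / 3 5 2 1 9 8 6 7 4 / 9 4 1 7 6 5 3 2 8 / 1 3 5 4 8 7 9 6 2 / 6 8 4 9 5 2 7 3 1 / 2 7 9 6 1 3 4 8 5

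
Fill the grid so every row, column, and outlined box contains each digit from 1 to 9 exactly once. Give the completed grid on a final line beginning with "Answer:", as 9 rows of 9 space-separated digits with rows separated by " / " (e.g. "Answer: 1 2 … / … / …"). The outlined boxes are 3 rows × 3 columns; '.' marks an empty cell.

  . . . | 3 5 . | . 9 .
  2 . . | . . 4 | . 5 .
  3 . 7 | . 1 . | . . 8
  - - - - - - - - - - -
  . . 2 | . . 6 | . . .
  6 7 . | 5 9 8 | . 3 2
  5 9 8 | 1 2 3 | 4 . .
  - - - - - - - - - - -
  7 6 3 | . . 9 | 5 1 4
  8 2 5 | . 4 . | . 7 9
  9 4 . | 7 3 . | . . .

Step 1. [r2c5∈{6,7,8}] col 5 places 6 nowhere but r2c5, so r2c5=6.
Step 2. [r5c7∈{1}] r5c7 has the single candidate 1, so r5c7=1.
Step 3. [r9c9∈{6}] nothing but 6 survives at r9c9. So r9c9=6.
Step 4. [r3c6∈{2}] r3c6's peers cover all but 2. So r3c6=2.
Step 5. [r6c9∈{7}] r6c9's peers cover all but 7. So r6c9=7.
Step 6. [r1c9∈{1}] only 1 remains possible at r1c9. So r1c9=1.
Step 7. [r2c4∈{8,9}] 8 has one home in box 2: r2c4, so r2c4=8.
Step 8. [r1c7∈{2,6,7}] across row 1, 2 lands solely at r1c7. So r1c7=2.
Step 9. [r4c1∈{1,4}] col 1 places 1 nowhere but r4c1, so r4c1=1.
Step 10. [r4c8∈{8}] nothing but 8 survives at r4c8 ⇒ r4c8=8.
Step 11. [r9c3∈{1}] r9c3's peers cover all but 1. So r9c3=1.
Step 12. [r3c8∈{4,6}] 4 has one home in row 3: r3c8 ⇒ r3c8=4.
Step 13. [r2c9∈{3}] r2c9's peers cover all but 3, so r2c9=3.
Step 14. [r1c3∈{4,6}] across row 1, 6 lands solely at r1c3 ⇒ r1c3=6.
Step 15. [r7c4∈{2}] nothing but 2 survives at r7c4 ⇒ r7c4=2.
Step 16. [r7c5∈{8}] nothing but 8 survives at r7c5. So r7c5=8.
Step 17. [r2c2∈{1}] r2c2 has the single candidate 1. So r2c2=1.
Step 18. [r3c2∈{5}] r3c2 has the single candidate 5 ⇒ r3c2=5.
Step 19. [r5c3∈{4}] r5c3's peers cover all but 4 ⇒ r5c3=4.
Step 20. [r8c6∈{1}] r8c6 has the single candidate 1. So r8c6=1.
Step 21. [r6c8∈{6}] r6c8 is down to just 6 ⇒ r6c8=6.
Step 22. [r4c5∈{7}] r4c5's peers cover all but 7. So r4c5=7.
Step 23. [r9c7∈{8}] nothing but 8 survives at r9c7 ⇒ r9c7=8.
Step 24. [r4c9∈{5}] only 5 remains possible at r4c9, so r4c9=5.
Step 25. [r9c8∈{2}] nothing but 2 survives at r9c8. So r9c8=2.
Step 26. [r4c7∈{9}] r4c7 is down to just 9. So r4c7=9.
Step 27. [r1c2∈{8}] r1c2 is down to just 8. So r1c2=8.
Step 28. [r2c7∈{7}] nothing but 7 survives at r2c7 ⇒ r2c7=7.
Step 29. [r4c4∈{4}] r4c4's peers cover all but 4. So r4c4=4.
Step 30. [r8c7∈{3}] r8c7's peers cover all but 3. So r8c7=3.
Step 31. [r9c6∈{5}] r9c6 is down to just 5. So r9c6=5.
Step 32. [r4c2∈{3}] only 3 remains possible at r4c2, so r4c2=3.
Step 33. [r3c4∈{9}] r3c4's peers cover all but 9. So r3c4=9.
Step 34. [r2c3∈{9}] r2c3 is down to just 9. So r2c3=9.
Step 35. [r8c4∈{6}] r8c4 has the single candidate 6. So r8c4=6.
Step 36. [r1c6∈{7}] nothing but 7 survives at r1c6 ⇒ r1c6=7.
Step 37. [r1c1∈{4}] nothing but 4 survives at r1c1. So r1c1=4.
Step 38. [r3c7∈{6}] only 6 remains possible at r3c7 ⇒ r3c7=6.

Answer: 4 8 6 3 5 7 2 9 1 / 2 1 9 8 6 4 7 5 3 / 3 5 7 9 1 2 6 4 8 / 1 3 2 4 7 6 9 8 5 / 6 7 4 5 9 8 1 3 2 / 5 9 8 1 2 3 4 6 7 / 7 6 3 2 8 9 5 1 4 / 8 2 5 6 4 1 3 7 9 / 9 4 1 7 3 5 8 2 6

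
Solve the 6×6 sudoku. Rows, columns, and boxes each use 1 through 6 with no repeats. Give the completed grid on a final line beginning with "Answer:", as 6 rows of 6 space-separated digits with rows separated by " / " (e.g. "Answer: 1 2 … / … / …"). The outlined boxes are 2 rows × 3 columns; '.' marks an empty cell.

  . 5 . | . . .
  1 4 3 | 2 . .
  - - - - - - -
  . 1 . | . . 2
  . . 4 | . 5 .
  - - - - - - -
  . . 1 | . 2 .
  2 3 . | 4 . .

Step 1. [r1c1∈{6}] r1c1 is down to just 6 ⇒ r1c1=6.
Step 2. [r5c4∈{3,5,6}] r5c4 is the only open cell in col 4 admitting 5, so r5c4=5.
Step 3. [r4c1∈{3}] nothing but 3 survives at r4c1 ⇒ r4c1=3.
Step 4. [r1c6∈{1,3,4}] 4 has one home in col 6: r1c6. So r1c6=4.
Step 5. [r5c2∈{6}] r5c2 has the single candidate 6. So r5c2=6.
Step 6. [r2c5∈{6}] r2c5 is down to just 6. So r2c5=6.
Step 7. [r3c3∈{5,6}] across col 3, 6 lands solely at r3c3, so r3c3=6.
Step 8. [r6c6∈{1,6}] r6c6 is the only open cell in row 6 admitting 6, so r6c6=6.
Step 9. [r3c4∈{3}] nothing but 3 survives at r3c4. So r3c4=3.
Step 10. [r1c4∈{1}] r1c4 has the single candidate 1. So r1c4=1.
Step 11. [r4c6∈{1}] only 1 remains possible at r4c6 ⇒ r4c6=1.
Step 12. [r2c6∈{5}] r2c6's peers cover all but 5 ⇒ r2c6=5.
Step 13. [r5c1∈{4}] nothing but 4 survives at r5c1, so r5c1=4.
Step 14. [r4c4∈{6}] only 6 remains possible at r4c4 ⇒ r4c4=6.
Step 15. [r6c3∈{5}] only 5 remains possible at r6c3. So r6c3=5.
Step 16. [r6c5∈{1}] r6c5 has the single candidate 1, so r6c5=1.
Step 17. [r5c6∈{3}] r5c6's peers cover all but 3, so r5c6=3.
Step 18. [r1c3∈{2}] r1c3 is down to just 2, so r1c3=2.
Step 19. [r3c1∈{5}] nothing but 5 survives at r3c1 ⇒ r3c1=5.
Step 20. [r3c5∈{4}] r3c5's peers cover all but 4 ⇒ r3c5=4.
Step 21. [r4c2∈{2}] r4c2 has the single candidate 2. So r4c2=2.
Step 22. [r1c5∈{3}] r1c5 has the single candidate 3, so r1c5=3.

Answer: 6 5 2 1 3 4 / 1 4 3 2 6 5 / 5 1 6 3 4 2 / 3 2 4 6 5 1 / 4 6 1 5 2 3 / 2 3 5 4 1 6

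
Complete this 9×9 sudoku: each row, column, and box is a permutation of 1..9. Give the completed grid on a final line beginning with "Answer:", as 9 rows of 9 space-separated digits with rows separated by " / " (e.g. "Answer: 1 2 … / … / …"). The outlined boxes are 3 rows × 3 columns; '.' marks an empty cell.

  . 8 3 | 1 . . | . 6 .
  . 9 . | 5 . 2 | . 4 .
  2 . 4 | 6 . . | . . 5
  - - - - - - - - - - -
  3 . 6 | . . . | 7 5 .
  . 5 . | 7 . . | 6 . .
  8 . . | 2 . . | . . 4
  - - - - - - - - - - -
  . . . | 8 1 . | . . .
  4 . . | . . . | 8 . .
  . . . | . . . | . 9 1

Step 1. [r4c2∈{1,2,4}] across col 2, 4 lands solely at r4c2, so r4c2=4.
Step 2. [r4c4∈{9}] r4c4's peers cover all but 9 ⇒ r4c4=9.
Step 3. [r8c4∈{3}] nothing but 3 survives at r8c4, so r8c4=3.
Step 4. [r5c3∈{1,2,9}] across box 4, 2 lands solely at r5c3, so r5c3=2.
Step 5. [r4c5∈{8}] r4c5 has the single candidate 8 ⇒ r4c5=8.
Step 6. [r2c9∈{3,7,8}] across row 2, 8 lands solely at r2c9. So r2c9=8.
Step 7. [r9c4∈{4}] r9c4 has the single candidate 4. So r9c4=4.
Step 8. [r2c1∈{1,6,7}] in row 2, 6 fits only at r2c1, so r2c1=6.
Step 9. [r5c1∈{1,9}] col 1 places 1 nowhere but r5c1, so r5c1=1.
Step 10. [r6c2∈{7}] nothing but 7 survives at r6c2. So r6c2=7.
Step 11. [r7c1∈{5,7,9}] r7c1 is the only open cell in col 1 admitting 9, so r7c1=9.
Step 12. [r3c2∈{1}] r3c2's peers cover all but 1 ⇒ r3c2=1.
Step 13. [r2c3∈{7}] only 7 remains possible at r2c3, so r2c3=7.
Step 14. [r2c5∈{3}] r2c5 is down to just 3 ⇒ r2c5=3.
Step 15. [r7c3∈{5}] r7c3's peers cover all but 5. So r7c3=5.
Step 16. [r9c7∈{2,3,5}] r9c7 is the only open cell in col 7 admitting 5 ⇒ r9c7=5.
Step 17. [r5c9∈{3,9}] in row 5, 9 fits only at r5c9 ⇒ r5c9=9.
Step 18. [r7c9∈{2,3,6,7}] in col 9, 3 fits only at r7c9, so r7c9=3.
Step 19. [r8c9∈{2,6,7}] in col 9, 6 fits only at r8c9 ⇒ r8c9=6.
Step 20. [r1c9∈{2,7}] r1c9 is the only open cell in col 9 admitting 7 ⇒ r1c9=7.
Step 21. [r8c2∈{2}] only 2 remains possible at r8c2 ⇒ r8c2=2.
Step 22. [r3c8∈{3}] nothing but 3 survives at r3c8 ⇒ r3c8=3.
Step 23. [r8c8∈{7}] r8c8 has the single candidate 7 ⇒ r8c8=7.
Step 24. [r7c6∈{6,7}] 7 has one home in row 7: r7c6. So r7c6=7.
Step 25. [r3c7∈{9}] r3c7 is down to just 9, so r3c7=9.
Step 26. [r9c6∈{6}] r9c6 has the single candidate 6 ⇒ r9c6=6.
Step 27. [r5c6∈{3,4}] row 5 places 3 nowhere but r5c6. So r5c6=3.
Step 28. [r6c8∈{1}] only 1 remains possible at r6c8 ⇒ r6c8=1.
Step 29. [r1c6∈{4,9}] r1c6 is the only open cell in col 6 admitting 4 ⇒ r1c6=4.
Step 30. [r8c6∈{5,9}] in col 6, 9 fits only at r8c6 ⇒ r8c6=9.
Step 31. [r8c5∈{5}] r8c5's peers cover all but 5. So r8c5=5.
Step 32. [r1c7∈{2}] r1c7's peers cover all but 2. So r1c7=2.
Step 33. [r5c8∈{8}] r5c8 is down to just 8, so r5c8=8.
Step 34. [r7c8∈{2}] r7c8 has the single candidate 2. So r7c8=2.
Step 35. [r9c5∈{2}] r9c5 has the single candidate 2 ⇒ r9c5=2.
Step 36. [r6c5∈{6}] r6c5's peers cover all but 6, so r6c5=6.
Step 37. [r6c7∈{3}] r6c7 has the single candidate 3, so r6c7=3.
Step 38. [r9c1∈{7}] only 7 remains possible at r9c1, so r9c1=7.
Step 39. [r4c9∈{2}] r4c9's peers cover all but 2 ⇒ r4c9=2.
Step 40. [r6c3∈{9}] only 9 remains possible at r6c3. So r6c3=9.
Step 41. [r1c1∈{5}] only 5 remains possible at r1c1. So r1c1=5.
Step 42. [r2c7∈{1}] r2c7's peers cover all but 1, so r2c7=1.
Step 43. [r5c5∈{4}] r5c5 is down to just 4, so r5c5=4.
Step 44. [r8c3∈{1}] nothing but 1 survives at r8c3 ⇒ r8c3=1.
Step 45. [r9c3∈{8}] nothing but 8 survives at r9c3, so r9c3=8.
Step 46. [r7c7∈{4}] only 4 remains possible at r7c7 ⇒ r7c7=4.
Step 47. [r6c6∈{5}] r6c6 is down to just 5, so r6c6=5.
Step 48. [r1c5∈{9}] nothing but 9 survives at r1c5 ⇒ r1c5=9.
Step 49. [r7c2∈{6}] r7c2 has the single candidate 6 ⇒ r7c2=6.
Step 50. [r4c6∈{1}] only 1 remains possible at r4c6, so r4c6=1.
Step 51. [r9c2∈{3}] nothing but 3 survives at r9c2, so r9c2=3.
Step 52. [r3c6∈{8}] r3c6 is down to just 8 ⇒ r3c6=8.
Step 53. [r3c5∈{7}] r3c5 has the single candidate 7. So r3c5=7.

Answer: 5 8 3 1 9 4 2 6 7 / 6 9 7 5 3 2 1 4 8 / 2 1 4 6 7 8 9 3 5 / 3 4 6 9 8 1 7 5 2 / 1 5 2 7 4 3 6 8 9 / 8 7 9 2 6 5 3 1 4 / 9 6 5 8 1 7 4 2 3 / 4 2 1 3 5 9 8 7 6 / 7 3 8 4 2 6 5 9 1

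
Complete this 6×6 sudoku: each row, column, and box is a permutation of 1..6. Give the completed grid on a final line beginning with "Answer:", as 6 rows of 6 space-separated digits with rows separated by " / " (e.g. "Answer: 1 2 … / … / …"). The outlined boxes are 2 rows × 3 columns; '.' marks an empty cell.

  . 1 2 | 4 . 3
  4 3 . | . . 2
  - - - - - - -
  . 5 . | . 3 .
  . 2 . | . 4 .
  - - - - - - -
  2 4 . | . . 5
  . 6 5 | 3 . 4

Step 1. [r2c3∈{6}] r2c3 is down to just 6, so r2c3=6.
Step 2. [r6c1∈{1}] r6c1 has the single candidate 1. So r6c1=1.
Step 3. [r4c4∈{1,5,6}] in row 4, 5 fits only at r4c4, so r4c4=5.
Step 4. [r3c1∈{6}] nothing but 6 survives at r3c1 ⇒ r3c1=6.
Step 5. [r3c6∈{1}] r3c6 is down to just 1. So r3c6=1.
Step 6. [r1c5∈{5,6}] 6 has one home in row 1: r1c5. So r1c5=6.
Step 7. [r2c4∈{1}] r2c4 is down to just 1. So r2c4=1.
Step 8. [r5c3∈{3}] only 3 remains possible at r5c3, so r5c3=3.
Step 9. [r2c5∈{5}] r2c5 is down to just 5, so r2c5=5.
Step 10. [r3c3∈{4}] r3c3 is down to just 4, so r3c3=4.
Step 11. [r5c5∈{1}] nothing but 1 survives at r5c5 ⇒ r5c5=1.
Step 12. [r4c6∈{6}] r4c6 is down to just 6. So r4c6=6.
Step 13. [r6c5∈{2}] nothing but 2 survives at r6c5 ⇒ r6c5=2.
Step 14. [r5c4∈{6}] nothing but 6 survives at r5c4 ⇒ r5c4=6.
Step 15. [r3c4∈{2}] nothing but 2 survives at r3c4, so r3c4=2.
Step 16. [r4c3∈{1}] r4c3 has the single candidate 1. So r4c3=1.
Step 17. [r1c1∈{5}] r1c1 has the single candidate 5. So r1c1=5.
Step 18. [r4c1∈{3}] r4c1's peers cover all but 3, so r4c1=3.

Answer: 5 1 2 4 6 3 / 4 3 6 1 5 2 / 6 5 4 2 3 1 / 3 2 1 5 4 6 / 2 4 3 6 1 5 / 1 6 5 3 2 4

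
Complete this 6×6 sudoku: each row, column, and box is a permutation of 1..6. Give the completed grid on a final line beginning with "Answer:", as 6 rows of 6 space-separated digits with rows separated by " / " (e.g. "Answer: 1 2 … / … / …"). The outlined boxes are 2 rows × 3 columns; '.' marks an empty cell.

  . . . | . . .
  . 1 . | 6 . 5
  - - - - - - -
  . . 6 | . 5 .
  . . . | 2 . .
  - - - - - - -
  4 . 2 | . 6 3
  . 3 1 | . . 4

Step 1. [r3c6∈{1}] nothing but 1 survives at r3c6 ⇒ r3c6=1.
Step 2. [r1c5∈{1,2,3,4}] r1c5 is the only open cell in col 5 admitting 1 ⇒ r1c5=1.
Step 3. [r5c2∈{5}] r5c2 is down to just 5. So r5c2=5.
Step 4. [r4c2∈{4}] r4c2 is down to just 4, so r4c2=4.
Step 5. [r2c5∈{2,3,4}] 4 has one home in col 5: r2c5 ⇒ r2c5=4.
Step 6. [r2c3∈{3}] r2c3's peers cover all but 3 ⇒ r2c3=3.
Step 7. [r2c1∈{2}] r2c1 is down to just 2. So r2c1=2.
Step 8. [r4c1∈{1,3,5}] across row 4, 1 lands solely at r4c1. So r4c1=1.
Step 9. [r1c1∈{5,6}] r1c1 is the only open cell in col 1 admitting 5 ⇒ r1c1=5.
Step 10. [r3c4∈{3,4}] row 3 places 4 nowhere but r3c4 ⇒ r3c4=4.
Step 11. [r1c6∈{2}] r1c6's peers cover all but 2, so r1c6=2.
Step 12. [r1c4∈{3}] r1c4 has the single candidate 3, so r1c4=3.
Step 13. [r1c3∈{4}] r1c3's peers cover all but 4, so r1c3=4.
Step 14. [r4c5∈{3}] r4c5 has the single candidate 3 ⇒ r4c5=3.
Step 15. [r1c2∈{6}] r1c2 is down to just 6, so r1c2=6.
Step 16. [r6c5∈{2}] nothing but 2 survives at r6c5, so r6c5=2.
Step 17. [r3c1∈{3}] r3c1's peers cover all but 3. So r3c1=3.
Step 18. [r6c1∈{6}] only 6 remains possible at r6c1 ⇒ r6c1=6.
Step 19. [r4c6∈{6}] r4c6 has the single candidate 6, so r4c6=6.
Step 20. [r4c3∈{5}] nothing but 5 survives at r4c3 ⇒ r4c3=5.
Step 21. [r5c4∈{1}] r5c4 is down to just 1. So r5c4=1.
Step 22. [r3c2∈{2}] r3c2 has the single candidate 2 ⇒ r3c2=2.
Step 23. [r6c4∈{5}] r6c4 has the single candidate 5 ⇒ r6c4=5.

Answer: 5 6 4 3 1 2 / 2 1 3 6 4 5 / 3 2 6 4 5 1 / 1 4 5 2 3 6 / 4 5 2 1 6 3 / 6 3 1 5 2 4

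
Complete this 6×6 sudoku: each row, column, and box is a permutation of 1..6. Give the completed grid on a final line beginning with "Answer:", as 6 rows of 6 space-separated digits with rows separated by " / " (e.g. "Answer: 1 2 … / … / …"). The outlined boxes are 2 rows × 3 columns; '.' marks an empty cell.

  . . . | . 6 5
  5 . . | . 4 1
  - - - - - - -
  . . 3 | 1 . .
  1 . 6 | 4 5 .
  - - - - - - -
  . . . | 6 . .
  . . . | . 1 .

Step 1. [r2c3∈{2}] r2c3 is down to just 2. So r2c3=2.
Step 2. [r5c5∈{2,3}] across col 5, 3 lands solely at r5c5 ⇒ r5c5=3.
Step 3. [r4c2∈{2}] r4c2 has the single candidate 2 ⇒ r4c2=2.
Step 4. [r3c1∈{4}] r3c1 has the single candidate 4. So r3c1=4.
Step 5. [r1c1∈{3}] r1c1 is down to just 3. So r1c1=3.
Step 6. [r6c4∈{2,5}] col 4 places 5 nowhere but r6c4 ⇒ r6c4=5.
Step 7. [r6c3∈{4}] r6c3's peers cover all but 4 ⇒ r6c3=4.
Step 8. [r6c6∈{2}] r6c6's peers cover all but 2, so r6c6=2.
Step 9. [r5c3∈{1,5}] 5 has one home in col 3: r5c3. So r5c3=5.
Step 10. [r1c2∈{1,4}] across row 1, 4 lands solely at r1c2. So r1c2=4.
Step 11. [r6c2∈{3,6}] r6c2 is the only open cell in row 6 admitting 3 ⇒ r6c2=3.
Step 12. [r2c2∈{6}] nothing but 6 survives at r2c2 ⇒ r2c2=6.
Step 13. [r6c1∈{6}] nothing but 6 survives at r6c1 ⇒ r6c1=6.
Step 14. [r1c4∈{2}] only 2 remains possible at r1c4. So r1c4=2.
Step 15. [r1c3∈{1}] nothing but 1 survives at r1c3 ⇒ r1c3=1.
Step 16. [r5c2∈{1}] r5c2 is down to just 1 ⇒ r5c2=1.
Step 17. [r5c1∈{2}] r5c1 has the single candidate 2 ⇒ r5c1=2.
Step 18. [r2c4∈{3}] nothing but 3 survives at r2c4, so r2c4=3.
Step 19. [r4c6∈{3}] only 3 remains possible at r4c6. So r4c6=3.
Step 20. [r3c5∈{2}] nothing but 2 survives at r3c5. So r3c5=2.
Step 21. [r5c6∈{4}] nothing but 4 survives at r5c6 ⇒ r5c6=4.
Step 22. [r3c6∈{6}] nothing but 6 survives at r3c6. So r3c6=6.
Step 23. [r3c2∈{5}] r3c2's peers cover all but 5, so r3c2=5.

Answer: 3 4 1 2 6 5 / 5 6 2 3 4 1 / 4 5 3 1 2 6 / 1 2 6 4 5 3 / 2 1 5 6 3 4 / 6 3 4 5 1 2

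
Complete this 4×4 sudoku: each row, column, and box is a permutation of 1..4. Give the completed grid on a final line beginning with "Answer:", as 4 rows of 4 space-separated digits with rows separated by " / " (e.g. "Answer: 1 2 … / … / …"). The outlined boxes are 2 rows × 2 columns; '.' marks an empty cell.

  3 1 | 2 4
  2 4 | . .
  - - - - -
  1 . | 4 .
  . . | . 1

Step 1. [r4c3∈{3}] r4c3 is down to just 3, so r4c3=3.
Step 2. [r3c2∈{2,3}] 3 has one home in row 3: r3c2. So r3c2=3.
Step 3. [r4c2∈{2}] r4c2 has the single candidate 2 ⇒ r4c2=2.
Step 4. [r2c3∈{1}] nothing but 1 survives at r2c3. So r2c3=1.
Step 5. [r2c4∈{3}] nothing but 3 survives at r2c4, so r2c4=3.
Step 6. [r4c1∈{4}] r4c1 is down to just 4 ⇒ r4c1=4.
Step 7. [r3c4∈{2}] r3c4 has the single candidate 2, so r3c4=2.

Answer: 3 1 2 4 / 2 4 1 3 / 1 3 4 2 / 4 2 3 1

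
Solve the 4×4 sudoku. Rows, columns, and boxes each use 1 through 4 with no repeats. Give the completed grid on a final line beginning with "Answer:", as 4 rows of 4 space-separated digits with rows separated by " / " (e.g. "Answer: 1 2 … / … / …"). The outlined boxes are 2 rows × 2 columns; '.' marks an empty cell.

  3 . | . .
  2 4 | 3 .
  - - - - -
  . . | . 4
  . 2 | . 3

Step 1. [r3c1∈{1}] only 1 remains possible at r3c1. So r3c1=1.
Step 2. [r1c3∈{1,2,4}] row 1 places 4 nowhere but r1c3. So r1c3=4.
Step 3. [r2c4∈{1}] nothing but 1 survives at r2c4 ⇒ r2c4=1.
Step 4. [r1c2∈{1}] nothing but 1 survives at r1c2. So r1c2=1.
Step 5. [r4c1∈{4}] r4c1 has the single candidate 4 ⇒ r4c1=4.
Step 6. [r3c3∈{2}] only 2 remains possible at r3c3, so r3c3=2.
Step 7. [r3c2∈{3}] r3c2 has the single candidate 3. So r3c2=3.
Step 8. [r1c4∈{2}] r1c4 is down to just 2 ⇒ r1c4=2.
Step 9. [r4c3∈{1}] r4c3 has the single candidate 1. So r4c3=1.

Answer: 3 1 4 2 / 2 4 3 1 / 1 3 2 4 / 4 2 1 3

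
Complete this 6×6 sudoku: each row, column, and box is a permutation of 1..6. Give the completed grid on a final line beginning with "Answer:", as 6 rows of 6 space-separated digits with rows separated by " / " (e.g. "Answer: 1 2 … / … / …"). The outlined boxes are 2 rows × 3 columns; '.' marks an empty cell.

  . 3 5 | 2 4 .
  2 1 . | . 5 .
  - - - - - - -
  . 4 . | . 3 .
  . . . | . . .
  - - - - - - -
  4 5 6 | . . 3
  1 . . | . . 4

Step 1. [r4c2∈{2,6}] r4c2 is the only open cell in col 2 admitting 6. So r4c2=6.
Step 2. [r6c4∈{5,6}] across row 6, 5 lands solely at r6c4, so r6c4=5.
Step 3. [r2c6∈{6}] r2c6's peers cover all but 6, so r2c6=6.
Step 4. [r5c4∈{1}] r5c4 has the single candidate 1, so r5c4=1.
Step 5. [r4c5∈{1,2}] col 5 places 1 nowhere but r4c5 ⇒ r4c5=1.
Step 6. [r6c3∈{2,3}] 3 has one home in row 6: r6c3, so r6c3=3.
Step 7. [r4c3∈{2}] only 2 remains possible at r4c3, so r4c3=2.
Step 8. [r3c1∈{5}] r3c1 is down to just 5, so r3c1=5.
Step 9. [r6c2∈{2}] only 2 remains possible at r6c2, so r6c2=2.
Step 10. [r1c1∈{6}] nothing but 6 survives at r1c1, so r1c1=6.
Step 11. [r3c6∈{2}] r3c6 has the single candidate 2, so r3c6=2.
Step 12. [r4c1∈{3}] nothing but 3 survives at r4c1. So r4c1=3.
Step 13. [r2c3∈{4}] r2c3's peers cover all but 4 ⇒ r2c3=4.
Step 14. [r1c6∈{1}] nothing but 1 survives at r1c6. So r1c6=1.
Step 15. [r2c4∈{3}] only 3 remains possible at r2c4, so r2c4=3.
Step 16. [r4c6∈{5}] nothing but 5 survives at r4c6 ⇒ r4c6=5.
Step 17. [r3c3∈{1}] r3c3's peers cover all but 1 ⇒ r3c3=1.
Step 18. [r5c5∈{2}] r5c5 is down to just 2, so r5c5=2.
Step 19. [r4c4∈{4}] r4c4's peers cover all but 4. So r4c4=4.
Step 20. [r3c4∈{6}] only 6 remains possible at r3c4, so r3c4=6.
Step 21. [r6c5∈{6}] nothing but 6 survives at r6c5 ⇒ r6c5=6.

Answer: 6 3 5 2 4 1 / 2 1 4 3 5 6 / 5 4 1 6 3 2 / 3 6 2 4 1 5 / 4 5 6 1 2 3 / 1 2 3 5 6 4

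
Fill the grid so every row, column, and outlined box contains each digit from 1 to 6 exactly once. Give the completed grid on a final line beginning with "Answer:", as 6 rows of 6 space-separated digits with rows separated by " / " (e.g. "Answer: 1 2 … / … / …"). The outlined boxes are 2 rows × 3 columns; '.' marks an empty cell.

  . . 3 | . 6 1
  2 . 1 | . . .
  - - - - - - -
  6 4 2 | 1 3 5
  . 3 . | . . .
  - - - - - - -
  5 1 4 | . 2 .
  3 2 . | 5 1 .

Step 1. [r6c6∈{4,6}] r6c6 is the only open cell in row 6 admitting 4, so r6c6=4.
Step 2. [r1c4∈{2,4}] 2 has one home in row 1: r1c4. So r1c4=2.
Step 3. [r2c5∈{4,5}] in col 5, 5 fits only at r2c5. So r2c5=5.
Step 4. [r2c6∈{3}] r2c6's peers cover all but 3. So r2c6=3.
Step 5. [r5c6∈{6}] r5c6 is down to just 6 ⇒ r5c6=6.
Step 6. [r4c4∈{4,6}] in row 4, 6 fits only at r4c4 ⇒ r4c4=6.
Step 7. [r4c6∈{2}] r4c6 has the single candidate 2. So r4c6=2.
Step 8. [r1c2∈{5}] nothing but 5 survives at r1c2. So r1c2=5.
Step 9. [r5c4∈{3}] r5c4's peers cover all but 3 ⇒ r5c4=3.
Step 10. [r2c4∈{4}] r2c4 is down to just 4. So r2c4=4.
Step 11. [r6c3∈{6}] r6c3 is down to just 6, so r6c3=6.
Step 12. [r2c2∈{6}] r2c2 is down to just 6 ⇒ r2c2=6.
Step 13. [r1c1∈{4}] r1c1 is down to just 4, so r1c1=4.
Step 14. [r4c5∈{4}] nothing but 4 survives at r4c5. So r4c5=4.
Step 15. [r4c3∈{5}] r4c3 is down to just 5. So r4c3=5.
Step 16. [r4c1∈{1}] r4c1's peers cover all but 1 ⇒ r4c1=1.

Answer: 4 5 3 2 6 1 / 2 6 1 4 5 3 / 6 4 2 1 3 5 / 1 3 5 6 4 2 / 5 1 4 3 2 6 / 3 2 6 5 1 4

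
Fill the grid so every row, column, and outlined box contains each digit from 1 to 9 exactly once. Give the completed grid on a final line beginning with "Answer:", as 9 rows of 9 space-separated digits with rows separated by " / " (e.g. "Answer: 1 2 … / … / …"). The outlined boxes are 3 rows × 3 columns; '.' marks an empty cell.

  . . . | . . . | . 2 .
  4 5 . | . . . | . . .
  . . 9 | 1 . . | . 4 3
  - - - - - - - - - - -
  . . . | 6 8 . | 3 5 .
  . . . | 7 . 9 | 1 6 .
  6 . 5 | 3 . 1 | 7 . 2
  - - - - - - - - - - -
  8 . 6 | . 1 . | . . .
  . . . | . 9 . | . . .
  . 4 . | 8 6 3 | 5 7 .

Step 1. [r1c9∈{1,5,6,7,8,9}] across col 9, 5 lands solely at r1c9. So r1c9=5.
Step 2. [r2c9∈{1,6,7,8,9}] col 9 places 7 nowhere but r2c9, so r2c9=7.
Step 3. [r8c1∈{1,2,3,5,7}] across col 1, 5 lands solely at r8c1 ⇒ r8c1=5.
Step 4. [r2c8∈{1,8,9}] r2c8 is the only open cell in box 3 admitting 1. So r2c8=1.
Step 5. [r8c9∈{1,4,6,8}] r8c9 is the only open cell in col 9 admitting 6, so r8c9=6.
Step 6. [r5c9∈{4,8}] in col 9, 8 fits only at r5c9 ⇒ r5c9=8.
Step 7. [r4c9∈{4,9}] r4c9 is the only open cell in box 6 admitting 4 ⇒ r4c9=4.
Step 8. [r4c6∈{2}] r4c6 has the single candidate 2. So r4c6=2.
Step 9. [r7c9∈{9}] only 9 remains possible at r7c9, so r7c9=9.
Step 10. [r7c4∈{2,4,5}] in col 4, 5 fits only at r7c4 ⇒ r7c4=5.
Step 11. [r8c4∈{2,4}] r8c4 is the only open cell in box 8 admitting 2. So r8c4=2.
Step 12. [r3c6∈{5,6,7,8}] across col 6, 5 lands solely at r3c6. So r3c6=5.
Step 13. [r6c2∈{8,9}] in row 6, 8 fits only at r6c2, so r6c2=8.
Step 14. [r3c7∈{6,8}] across row 3, 8 lands solely at r3c7. So r3c7=8.
Step 15. [r4c2∈{1,7,9}] across col 2, 9 lands solely at r4c2, so r4c2=9.
Step 16. [r3c2∈{2,6,7}] in row 3, 6 fits only at r3c2. So r3c2=6.
Step 17. [r1c4∈{4,9}] across col 4, 4 lands solely at r1c4. So r1c4=4.
Step 18. [r5c3∈{2,3,4}] r5c3 is the only open cell in col 3 admitting 4, so r5c3=4.
Step 19. [r9c9∈{1}] only 1 remains possible at r9c9. So r9c9=1.
Step 20. [r9c3∈{2}] r9c3's peers cover all but 2, so r9c3=2.
Step 21. [r3c1∈{2,7}] across box 1, 2 lands solely at r3c1 ⇒ r3c1=2.
Step 22. [r8c7∈{4}] r8c7's peers cover all but 4, so r8c7=4.
Step 23. [r8c6∈{7}] nothing but 7 survives at r8c6 ⇒ r8c6=7.
Step 24. [r1c7∈{6,9}] r1c7 is the only open cell in row 1 admitting 9 ⇒ r1c7=9.
Step 25. [r5c1∈{3}] only 3 remains possible at r5c1, so r5c1=3.
Step 26. [r7c2∈{3,7}] across row 7, 7 lands solely at r7c2, so r7c2=7.
Step 27. [r1c6∈{6,8}] 6 has one home in row 1: r1c6, so r1c6=6.
Step 28. [r1c3∈{1,3,7,8}] row 1 places 8 nowhere but r1c3 ⇒ r1c3=8.
Step 29. [r1c1∈{1,7}] box 1 places 7 nowhere but r1c1. So r1c1=7.
Step 30. [r2c3∈{3}] r2c3's peers cover all but 3. So r2c3=3.
Step 31. [r8c2∈{1,3}] r8c2 is the only open cell in col 2 admitting 3, so r8c2=3.
Step 32. [r4c1∈{1}] r4c1's peers cover all but 1. So r4c1=1.
Step 33. [r5c5∈{5}] nothing but 5 survives at r5c5 ⇒ r5c5=5.
Step 34. [r4c3∈{7}] only 7 remains possible at r4c3 ⇒ r4c3=7.
Step 35. [r8c8∈{8}] nothing but 8 survives at r8c8 ⇒ r8c8=8.
Step 36. [r2c7∈{6}] r2c7 has the single candidate 6, so r2c7=6.
Step 37. [r2c5∈{2}] r2c5 has the single candidate 2, so r2c5=2.
Step 38. [r7c6∈{4}] nothing but 4 survives at r7c6. So r7c6=4.
Step 39. [r7c8∈{3}] r7c8 is down to just 3, so r7c8=3.
Step 40. [r5c2∈{2}] r5c2 has the single candidate 2. So r5c2=2.
Step 41. [r8c3∈{1}] nothing but 1 survives at r8c3. So r8c3=1.
Step 42. [r2c4∈{9}] only 9 remains possible at r2c4, so r2c4=9.
Step 43. [r1c2∈{1}] r1c2's peers cover all but 1. So r1c2=1.
Step 44. [r2c6∈{8}] nothing but 8 survives at r2c6 ⇒ r2c6=8.
Step 45. [r9c1∈{9}] nothing but 9 survives at r9c1 ⇒ r9c1=9.
Step 46. [r1c5∈{3}] r1c5's peers cover all but 3, so r1c5=3.
Step 47. [r6c8∈{9}] r6c8's peers cover all but 9, so r6c8=9.
Step 48. [r3c5∈{7}] r3c5 is down to just 7 ⇒ r3c5=7.
Step 49. [r6c5∈{4}] r6c5 has the single candidate 4. So r6c5=4.
Step 50. [r7c7∈{2}] only 2 remains possible at r7c7. So r7c7=2.

Answer: 7 1 8 4 3 6 9 2 5 / 4 5 3 9 2 8 6 1 7 / 2 6 9 1 7 5 8 4 3 / 1 9 7 6 8 2 3 5 4 / 3 2 4 7 5 9 1 6 8 / 6 8 5 3 4 1 7 9 2 / 8 7 6 5 1 4 2 3 9 / 5 3 1 2 9 7 4 8 6 / 9 4 2 8 6 3 5 7 1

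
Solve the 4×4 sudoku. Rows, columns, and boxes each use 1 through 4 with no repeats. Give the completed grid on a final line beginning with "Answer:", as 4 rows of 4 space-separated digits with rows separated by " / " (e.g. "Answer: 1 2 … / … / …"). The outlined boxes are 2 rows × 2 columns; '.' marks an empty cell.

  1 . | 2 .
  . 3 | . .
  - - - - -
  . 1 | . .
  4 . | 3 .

Step 1. [r4c2∈{2}] r4c2 has the single candidate 2 ⇒ r4c2=2.
Step 2. [r3c3∈{4}] only 4 remains possible at r3c3 ⇒ r3c3=4.
Step 3. [r2c4∈{1,4}] across row 2, 4 lands solely at r2c4, so r2c4=4.
Step 4. [r3c1∈{3}] r3c1's peers cover all but 3. So r3c1=3.
Step 5. [r2c3∈{1}] only 1 remains possible at r2c3 ⇒ r2c3=1.
Step 6. [r1c2∈{4}] r1c2 is down to just 4, so r1c2=4.
Step 7. [r3c4∈{2}] r3c4's peers cover all but 2, so r3c4=2.
Step 8. [r4c4∈{1}] only 1 remains possible at r4c4. So r4c4=1.
Step 9. [r1c4∈{3}] nothing but 3 survives at r1c4, so r1c4=3.
Step 10. [r2c1∈{2}] only 2 remains possible at r2c1, so r2c1=2.

Answer: 1 4 2 3 / 2 3 1 4 / 3 1 4 2 / 4 2 3 1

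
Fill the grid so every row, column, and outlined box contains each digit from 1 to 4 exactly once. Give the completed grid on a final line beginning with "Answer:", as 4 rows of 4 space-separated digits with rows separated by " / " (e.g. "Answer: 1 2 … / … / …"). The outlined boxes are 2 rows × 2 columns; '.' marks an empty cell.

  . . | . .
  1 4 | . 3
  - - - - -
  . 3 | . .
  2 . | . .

Step 1. [r2c3∈{2}] only 2 remains possible at r2c3. So r2c3=2.
Step 2. [r3c1∈{4}] nothing but 4 survives at r3c1. So r3c1=4.
Step 3. [r3c3∈{1}] only 1 remains possible at r3c3. So r3c3=1.
Step 4. [r4c4∈{4}] only 4 remains possible at r4c4. So r4c4=4.
Step 5. [r1c4∈{1}] r1c4's peers cover all but 1 ⇒ r1c4=1.
Step 6. [r1c1∈{3}] r1c1's peers cover all but 3. So r1c1=3.
Step 7. [r1c3∈{4}] r1c3 has the single candidate 4, so r1c3=4.
Step 8. [r3c4∈{2}] r3c4's peers cover all but 2. So r3c4=2.
Step 9. [r4c2∈{1}] only 1 remains possible at r4c2 ⇒ r4c2=1.
Step 10. [r4c3∈{3}] r4c3's peers cover all but 3, so r4c3=3.
Step 11. [r1c2∈{2}] r1c2 is down to just 2 ⇒ r1c2=2.

Answer: 3 2 4 1 / 1 4 2 3 / 4 3 1 2 / 2 1 3 4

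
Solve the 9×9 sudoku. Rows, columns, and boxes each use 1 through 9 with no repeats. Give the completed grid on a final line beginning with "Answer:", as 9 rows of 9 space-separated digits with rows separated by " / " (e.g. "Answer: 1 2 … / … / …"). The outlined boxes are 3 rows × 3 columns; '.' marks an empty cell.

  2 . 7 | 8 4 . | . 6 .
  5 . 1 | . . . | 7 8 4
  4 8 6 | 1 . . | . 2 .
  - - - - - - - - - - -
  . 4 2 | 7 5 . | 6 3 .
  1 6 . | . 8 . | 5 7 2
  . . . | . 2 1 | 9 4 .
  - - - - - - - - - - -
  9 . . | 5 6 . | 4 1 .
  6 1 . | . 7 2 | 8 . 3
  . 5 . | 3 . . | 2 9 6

Step 1. [r5c6∈{3,4,9}] across box 5, 3 lands solely at r5c6 ⇒ r5c6=3.
Step 2. [r6c1∈{3,7,8}] across col 1, 3 lands solely at r6c1, so r6c1=3.
Step 3. [r4c6∈{9}] r4c6 has the single candidate 9, so r4c6=9.
Step 4. [r9c6∈{4,8}] r9c6 is the only open cell in col 6 admitting 4. So r9c6=4.
Step 5. [r4c1∈{8}] nothing but 8 survives at r4c1, so r4c1=8.
Step 6. [r7c2∈{2,3,7}] in row 7, 2 fits only at r7c2 ⇒ r7c2=2.
Step 7. [r2c4∈{2,6,9}] in row 2, 2 fits only at r2c4. So r2c4=2.
Step 8. [r1c6∈{5}] r1c6 has the single candidate 5. So r1c6=5.
Step 9. [r3c7∈{3}] only 3 remains possible at r3c7. So r3c7=3.
Step 10. [r2c5∈{3,9}] in col 5, 3 fits only at r2c5, so r2c5=3.
Step 11. [r7c3∈{3,8}] r7c3 is the only open cell in row 7 admitting 3. So r7c3=3.
Step 12. [r3c5∈{9}] r3c5 is down to just 9 ⇒ r3c5=9.
Step 13. [r1c9∈{1,9}] r1c9 is the only open cell in col 9 admitting 9. So r1c9=9.
Step 14. [r9c5∈{1}] r9c5's peers cover all but 1. So r9c5=1.
Step 15. [r5c4∈{4}] r5c4 has the single candidate 4. So r5c4=4.
Step 16. [r9c1∈{7}] r9c1 has the single candidate 7. So r9c1=7.
Step 17. [r3c6∈{7}] r3c6 is down to just 7, so r3c6=7.
Step 18. [r6c9∈{8}] nothing but 8 survives at r6c9 ⇒ r6c9=8.
Step 19. [r8c8∈{5}] nothing but 5 survives at r8c8, so r8c8=5.
Step 20. [r7c6∈{8}] nothing but 8 survives at r7c6, so r7c6=8.
Step 21. [r2c6∈{6}] r2c6's peers cover all but 6. So r2c6=6.
Step 22. [r6c3∈{5}] r6c3 has the single candidate 5. So r6c3=5.
Step 23. [r5c3∈{9}] r5c3's peers cover all but 9 ⇒ r5c3=9.
Step 24. [r8c3∈{4}] r8c3 is down to just 4, so r8c3=4.
Step 25. [r1c7∈{1}] r1c7 has the single candidate 1 ⇒ r1c7=1.
Step 26. [r1c2∈{3}] nothing but 3 survives at r1c2 ⇒ r1c2=3.
Step 27. [r3c9∈{5}] r3c9 is down to just 5, so r3c9=5.
Step 28. [r9c3∈{8}] r9c3 has the single candidate 8 ⇒ r9c3=8.
Step 29. [r6c2∈{7}] only 7 remains possible at r6c2. So r6c2=7.
Step 30. [r7c9∈{7}] nothing but 7 survives at r7c9. So r7c9=7.
Step 31. [r8c4∈{9}] r8c4's peers cover all but 9 ⇒ r8c4=9.
Step 32. [r2c2∈{9}] nothing but 9 survives at r2c2. So r2c2=9.
Step 33. [r4c9∈{1}] r4c9 is down to just 1. So r4c9=1.
Step 34. [r6c4∈{6}] nothing but 6 survives at r6c4, so r6c4=6.

Answer: 2 3 7 8 4 5 1 6 9 / 5 9 1 2 3 6 7 8 4 / 4 8 6 1 9 7 3 2 5 / 8 4 2 7 5 9 6 3 1 / 1 6 9 4 8 3 5 7 2 / 3 7 5 6 2 1 9 4 8 / 9 2 3 5 6 8 4 1 7 / 6 1 4 9 7 2 8 5 3 / 7 5 8 3 1 4 2 9 6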